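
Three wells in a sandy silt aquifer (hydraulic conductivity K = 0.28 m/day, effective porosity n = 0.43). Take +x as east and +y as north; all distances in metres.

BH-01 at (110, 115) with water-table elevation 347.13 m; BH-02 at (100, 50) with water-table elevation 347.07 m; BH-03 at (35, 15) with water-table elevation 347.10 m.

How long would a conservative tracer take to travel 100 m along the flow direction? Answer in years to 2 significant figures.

280 years

Taking BH-01 as reference: BH-02−BH-01 = (-10, -65, -0.06); BH-03−BH-01 = (-75, -100, -0.03).
Solve a·Δx + b·Δy = Δh: det = (-10)·(-100) − (-75)·(-65) = -3875.
∂h/∂x = [(-0.06)·(-100) − (-0.03)·(-65)] / -3875 = -0.001045
∂h/∂y = [(-10)·(-0.03) − (-75)·(-0.06)] / -3875 = +0.001084
|∇h| = √(-0.001045² + 0.001084²) = 0.001506
Seepage velocity v = K·i/n = 0.28 × 0.001506 / 0.43 = 0.0009807 m/day.
t = 100 / 0.0009807 = 1.02e+05 days = 279 years.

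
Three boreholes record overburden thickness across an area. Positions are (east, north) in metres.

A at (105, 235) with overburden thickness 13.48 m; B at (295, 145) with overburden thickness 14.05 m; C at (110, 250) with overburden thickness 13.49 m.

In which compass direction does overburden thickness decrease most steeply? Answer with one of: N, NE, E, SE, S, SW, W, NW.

Taking A as reference: B−A = (190, -90, +0.57); C−A = (5, 15, +0.01).
Determinant of the coordinate differences = 190·15 − 5·(-90) = 3300.
∂d/∂x = [(+0.57)·15 − (+0.01)·(-90)] / 3300 = +0.002864
∂d/∂y = [190·(+0.01) − 5·(+0.57)] / 3300 = -0.0002879
Steepest decrease is along −∇f = (-0.002864 E, +0.0002879 N) → west.

W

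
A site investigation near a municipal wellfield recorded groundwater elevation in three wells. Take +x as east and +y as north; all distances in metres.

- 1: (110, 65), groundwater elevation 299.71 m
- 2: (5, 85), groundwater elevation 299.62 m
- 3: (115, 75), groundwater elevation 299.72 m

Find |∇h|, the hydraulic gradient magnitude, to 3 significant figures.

With h = a·x + b·y + c and 1 as origin, the differences give:
  (-105)·a + 20·b = -0.09
  5·a + 10·b = +0.01
Eliminate b (×10 and ×20, subtract): -1150·a = -1.100 → a = ∂h/∂x = +0.0009565
Back-substitute: b = ∂h/∂y = +0.0005217.
|∇h| = √(0.0009565² + 0.0005217²) = 0.00109

0.00109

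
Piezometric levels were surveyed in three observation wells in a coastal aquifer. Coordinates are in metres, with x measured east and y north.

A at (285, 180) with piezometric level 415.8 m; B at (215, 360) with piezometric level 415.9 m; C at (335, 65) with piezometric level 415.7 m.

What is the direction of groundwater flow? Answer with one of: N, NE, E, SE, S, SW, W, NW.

E

Taking A as reference: B−A = (-70, 180, +0.1); C−A = (50, -115, -0.1).
Determinant of the coordinate differences = (-70)·(-115) − 50·180 = -950.
∂h/∂x = [(+0.1)·(-115) − (-0.1)·180] / -950 = -0.006842
∂h/∂y = [(-70)·(-0.1) − 50·(+0.1)] / -950 = -0.002105
Flow = −∇h = (+0.006842 east, +0.002105 north), which points east.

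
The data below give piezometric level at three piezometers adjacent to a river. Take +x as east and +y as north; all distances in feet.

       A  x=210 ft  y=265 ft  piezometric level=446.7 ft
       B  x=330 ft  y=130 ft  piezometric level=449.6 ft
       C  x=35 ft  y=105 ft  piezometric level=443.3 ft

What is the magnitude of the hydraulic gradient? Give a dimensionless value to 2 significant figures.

Differences from A: to B (Δx, Δy, Δh) = (120, -135, +2.9); to C = (-175, -160, -3.4).
Solve a·Δx + b·Δy = Δh: det = 120·(-160) − (-175)·(-135) = -42825.
∂h/∂x = [(+2.9)·(-160) − (-3.4)·(-135)] / -42825 = +0.02155
∂h/∂y = [120·(-3.4) − (-175)·(+2.9)] / -42825 = -0.002323
|∇h| = √(0.02155² + -0.002323²) = 0.02167

0.022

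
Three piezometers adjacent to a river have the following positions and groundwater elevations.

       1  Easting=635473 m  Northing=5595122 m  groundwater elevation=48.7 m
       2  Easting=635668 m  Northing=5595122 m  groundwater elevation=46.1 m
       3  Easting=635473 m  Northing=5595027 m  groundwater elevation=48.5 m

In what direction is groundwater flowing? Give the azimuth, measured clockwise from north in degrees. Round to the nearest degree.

∂h/∂x = (46.1 − 48.7) / (635668 − 635473) = -0.01333
∂h/∂y = (48.5 − 48.7) / (5595027 − 5595122) = +0.002105
Flow direction (−∇h) has components (+0.01333 E, -0.002105 N).
Azimuth = atan2(E, N) = atan2(+0.01333, -0.002105) = 99.0° ≈ 099°.

099°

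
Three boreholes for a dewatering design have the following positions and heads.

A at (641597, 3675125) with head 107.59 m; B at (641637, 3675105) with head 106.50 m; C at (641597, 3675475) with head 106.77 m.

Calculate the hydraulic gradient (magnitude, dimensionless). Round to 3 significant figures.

0.0285

With h = a·x + b·y + c and A as origin, the differences give:
  40·a + (-20)·b = -1.09
  0·a + 350·b = -0.82
Eliminate b (×350 and ×(-20), subtract): 14000·a = -397.900 → a = ∂h/∂x = -0.02842
Back-substitute: b = ∂h/∂y = -0.002343.
|∇h| = √(-0.02842² + -0.002343²) = 0.02852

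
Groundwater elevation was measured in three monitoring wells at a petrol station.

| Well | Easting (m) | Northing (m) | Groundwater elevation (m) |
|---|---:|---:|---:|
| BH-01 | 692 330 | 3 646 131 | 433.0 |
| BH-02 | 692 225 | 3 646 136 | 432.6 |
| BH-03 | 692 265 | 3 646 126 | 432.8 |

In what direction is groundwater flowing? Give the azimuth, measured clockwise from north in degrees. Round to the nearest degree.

329°

Differences from BH-01: to BH-02 (Δx, Δy, Δh) = (-105, 5, -0.4); to BH-03 = (-65, -5, -0.2).
Determinant of the coordinate differences = (-105)·(-5) − (-65)·5 = 850.
∂h/∂x = [(-0.4)·(-5) − (-0.2)·5] / 850 = +0.003529
∂h/∂y = [(-105)·(-0.2) − (-65)·(-0.4)] / 850 = -0.005882
Flow direction (−∇h) has components (-0.003529 E, +0.005882 N).
Azimuth = atan2(E, N) = atan2(-0.003529, +0.005882) = 329.0° ≈ 329°.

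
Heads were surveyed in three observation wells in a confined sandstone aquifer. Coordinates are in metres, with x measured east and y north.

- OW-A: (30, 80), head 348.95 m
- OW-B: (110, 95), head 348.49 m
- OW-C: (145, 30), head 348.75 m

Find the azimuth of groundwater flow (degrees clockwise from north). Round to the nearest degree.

With h = a·x + b·y + c and OW-A as origin, the differences give:
  80·a + 15·b = -0.46
  115·a + (-50)·b = -0.20
Eliminate b (×(-50) and ×15, subtract): -5725·a = 26.000 → a = ∂h/∂x = -0.004541
Back-substitute: b = ∂h/∂y = -0.006445.
Flow direction (−∇h) has components (+0.004541 E, +0.006445 N).
Azimuth = atan2(E, N) = atan2(+0.004541, +0.006445) = 35.2° ≈ 035°.

035°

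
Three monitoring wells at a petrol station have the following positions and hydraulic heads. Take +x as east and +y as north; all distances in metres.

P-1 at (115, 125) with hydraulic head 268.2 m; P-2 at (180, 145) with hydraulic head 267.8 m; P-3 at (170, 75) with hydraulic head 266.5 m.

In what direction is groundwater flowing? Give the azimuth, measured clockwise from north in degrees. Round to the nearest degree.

149°

Three-point gradient (reference P-1): Δ to P-2 = (65, 20, -0.4), Δ to P-3 = (55, -50, -1.7).
∂h/∂x = -0.01241, ∂h/∂y = +0.02034 (det = -4350).
Flow direction (−∇h) has components (+0.01241 E, -0.02034 N).
Azimuth = atan2(E, N) = atan2(+0.01241, -0.02034) = 148.6° ≈ 149°.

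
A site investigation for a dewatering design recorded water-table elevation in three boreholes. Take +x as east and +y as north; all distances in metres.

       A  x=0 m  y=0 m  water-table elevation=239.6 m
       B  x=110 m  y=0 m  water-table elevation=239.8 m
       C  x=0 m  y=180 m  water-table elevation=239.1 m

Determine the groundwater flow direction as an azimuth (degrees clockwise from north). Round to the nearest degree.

327°

∂h/∂x = (239.8 − 239.6) / (110 − 0) = +0.001818
∂h/∂y = (239.1 − 239.6) / (180 − 0) = -0.002778
Flow direction (−∇h) has components (-0.001818 E, +0.002778 N).
Azimuth = atan2(E, N) = atan2(-0.001818, +0.002778) = 326.8° ≈ 327°.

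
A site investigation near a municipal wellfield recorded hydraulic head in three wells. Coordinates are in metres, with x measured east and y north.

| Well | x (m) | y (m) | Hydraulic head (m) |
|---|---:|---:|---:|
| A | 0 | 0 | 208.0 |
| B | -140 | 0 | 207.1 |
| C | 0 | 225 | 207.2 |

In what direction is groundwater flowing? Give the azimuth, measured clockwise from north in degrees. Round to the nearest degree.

∂h/∂x = (207.1 − 208.0) / (-140 − 0) = +0.006429
∂h/∂y = (207.2 − 208.0) / (225 − 0) = -0.003556
Flow direction (−∇h) has components (-0.006429 E, +0.003556 N).
Azimuth = atan2(E, N) = atan2(-0.006429, +0.003556) = 298.9° ≈ 299°.

299°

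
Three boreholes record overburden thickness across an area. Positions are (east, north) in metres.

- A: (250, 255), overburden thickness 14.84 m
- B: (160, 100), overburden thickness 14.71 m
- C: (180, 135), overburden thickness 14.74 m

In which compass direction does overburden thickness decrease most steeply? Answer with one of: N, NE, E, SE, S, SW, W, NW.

SE

Three-point gradient (reference A): Δ to B = (-90, -155, -0.13), Δ to C = (-70, -120, -0.10).
∂d/∂x = -0.002000, ∂d/∂y = +0.002000 (det = -50).
Steepest decrease is along −∇f = (+0.002000 E, -0.002000 N) → southeast.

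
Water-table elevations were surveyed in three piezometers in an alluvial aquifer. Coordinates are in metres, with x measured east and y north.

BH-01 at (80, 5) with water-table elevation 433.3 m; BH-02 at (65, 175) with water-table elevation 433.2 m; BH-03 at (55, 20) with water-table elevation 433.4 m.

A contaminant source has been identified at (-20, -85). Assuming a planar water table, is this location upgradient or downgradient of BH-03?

upgradient

Taking BH-01 as reference: BH-02−BH-01 = (-15, 170, -0.1); BH-03−BH-01 = (-25, 15, +0.1).
Determinant of the coordinate differences = (-15)·15 − (-25)·170 = 4025.
∂h/∂x = [(-0.1)·15 − (+0.1)·170] / 4025 = -0.004596
∂h/∂y = [(-15)·(+0.1) − (-25)·(-0.1)] / 4025 = -0.0009938
Head at (-20, -85) = 433.3 + (-0.004596)·(-100) + (-0.0009938)·(-90) = 433.85 m.
That is higher than the 433.4 m at BH-03, so the point is upgradient.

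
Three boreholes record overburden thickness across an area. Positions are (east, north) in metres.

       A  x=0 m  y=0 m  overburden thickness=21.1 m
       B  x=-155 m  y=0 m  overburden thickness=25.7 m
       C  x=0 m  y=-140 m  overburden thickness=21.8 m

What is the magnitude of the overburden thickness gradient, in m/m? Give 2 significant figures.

0.030 m/m

∂d/∂x = (25.7 − 21.1) / (-155 − 0) = -0.02968
∂d/∂y = (21.8 − 21.1) / (-140 − 0) = -0.005000
|∇f| = √(-0.02968² + -0.005000²) = 0.0301 m/m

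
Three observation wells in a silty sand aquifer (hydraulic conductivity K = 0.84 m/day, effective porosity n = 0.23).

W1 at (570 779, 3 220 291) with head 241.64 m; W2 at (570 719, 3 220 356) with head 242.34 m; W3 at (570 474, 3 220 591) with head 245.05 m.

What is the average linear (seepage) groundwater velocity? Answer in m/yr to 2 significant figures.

11 m/yr

With h = a·x + b·y + c and W1 as origin, the differences give:
  (-60)·a + 65·b = +0.70
  (-305)·a + 300·b = +3.41
Eliminate b (×300 and ×65, subtract): 1825·a = -11.650 → a = ∂h/∂x = -0.006384
Back-substitute: b = ∂h/∂y = +0.004877.
|∇h| = √(-0.006384² + 0.004877²) = 0.008034
Seepage velocity v = K·i/n = 0.84 × 0.008034 / 0.23 = 0.02934 m/day = 10.72 m/yr.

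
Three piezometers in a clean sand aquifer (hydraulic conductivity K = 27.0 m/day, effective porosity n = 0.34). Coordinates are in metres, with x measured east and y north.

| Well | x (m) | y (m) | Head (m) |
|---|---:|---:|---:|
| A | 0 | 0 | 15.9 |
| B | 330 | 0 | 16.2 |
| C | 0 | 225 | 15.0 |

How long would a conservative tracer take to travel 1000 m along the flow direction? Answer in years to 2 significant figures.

8.4 years

∂h/∂x = (16.2 − 15.9) / (330 − 0) = +0.0009091
∂h/∂y = (15.0 − 15.9) / (225 − 0) = -0.004000
|∇h| = √(0.0009091² + -0.004000²) = 0.004102
Seepage velocity v = K·i/n = 27.0 × 0.004102 / 0.34 = 0.3257 m/day.
t = 1000 / 0.3257 = 3070 days = 8.41 years.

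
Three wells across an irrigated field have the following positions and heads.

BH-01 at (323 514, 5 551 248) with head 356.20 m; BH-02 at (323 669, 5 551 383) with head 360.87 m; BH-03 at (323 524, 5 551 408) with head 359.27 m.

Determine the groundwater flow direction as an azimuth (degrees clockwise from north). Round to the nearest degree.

218°

With h = a·x + b·y + c and BH-01 as origin, the differences give:
  155·a + 135·b = +4.67
  10·a + 160·b = +3.07
Eliminate b (×160 and ×135, subtract): 23450·a = 332.750 → a = ∂h/∂x = +0.01419
Back-substitute: b = ∂h/∂y = +0.01830.
Flow direction (−∇h) has components (-0.01419 E, -0.01830 N).
Azimuth = atan2(E, N) = atan2(-0.01419, -0.01830) = 217.8° ≈ 218°.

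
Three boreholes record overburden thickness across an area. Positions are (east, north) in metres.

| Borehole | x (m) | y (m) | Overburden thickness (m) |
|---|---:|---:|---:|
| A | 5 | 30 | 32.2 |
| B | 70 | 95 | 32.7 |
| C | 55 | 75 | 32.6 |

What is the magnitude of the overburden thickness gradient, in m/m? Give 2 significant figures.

Differences from A: to B (Δx, Δy, Δh) = (65, 65, +0.5); to C = (50, 45, +0.4).
Solve a·Δx + b·Δy = Δd: det = 65·45 − 50·65 = -325.
∂d/∂x = [(+0.5)·45 − (+0.4)·65] / -325 = +0.01077
∂d/∂y = [65·(+0.4) − 50·(+0.5)] / -325 = -0.003077
|∇f| = √(0.01077² + -0.003077²) = 0.0112 m/m

0.011 m/m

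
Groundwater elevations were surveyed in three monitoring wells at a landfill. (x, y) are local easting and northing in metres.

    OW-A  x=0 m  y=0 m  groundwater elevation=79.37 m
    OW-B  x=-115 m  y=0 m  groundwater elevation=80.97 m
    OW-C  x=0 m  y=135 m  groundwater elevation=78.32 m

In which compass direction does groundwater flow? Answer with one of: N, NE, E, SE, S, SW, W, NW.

∂h/∂x = (80.97 − 79.37) / (-115 − 0) = -0.01391
∂h/∂y = (78.32 − 79.37) / (135 − 0) = -0.007778
Flow = −∇h = (+0.01391 east, +0.007778 north), which points northeast.

NE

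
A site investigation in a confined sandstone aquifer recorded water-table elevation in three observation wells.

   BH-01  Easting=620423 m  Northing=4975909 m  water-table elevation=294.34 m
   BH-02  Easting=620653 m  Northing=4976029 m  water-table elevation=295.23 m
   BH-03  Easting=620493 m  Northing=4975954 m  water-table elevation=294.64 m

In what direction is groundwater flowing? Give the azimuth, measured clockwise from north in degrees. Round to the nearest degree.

211°

Differences from BH-01: to BH-02 (Δx, Δy, Δh) = (230, 120, +0.89); to BH-03 = (70, 45, +0.30).
Determinant of the coordinate differences = 230·45 − 70·120 = 1950.
∂h/∂x = [(+0.89)·45 − (+0.30)·120] / 1950 = +0.002077
∂h/∂y = [230·(+0.30) − 70·(+0.89)] / 1950 = +0.003436
Flow direction (−∇h) has components (-0.002077 E, -0.003436 N).
Azimuth = atan2(E, N) = atan2(-0.002077, -0.003436) = 211.2° ≈ 211°.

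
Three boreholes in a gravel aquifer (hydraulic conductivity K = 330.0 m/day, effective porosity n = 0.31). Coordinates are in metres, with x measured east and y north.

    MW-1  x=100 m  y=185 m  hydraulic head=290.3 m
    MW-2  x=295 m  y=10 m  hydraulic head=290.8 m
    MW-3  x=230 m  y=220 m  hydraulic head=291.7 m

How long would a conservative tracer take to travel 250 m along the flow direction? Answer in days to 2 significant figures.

Differences from MW-1: to MW-2 (Δx, Δy, Δh) = (195, -175, +0.5); to MW-3 = (130, 35, +1.4).
Solve a·Δx + b·Δy = Δh: det = 195·35 − 130·(-175) = 29575.
∂h/∂x = [(+0.5)·35 − (+1.4)·(-175)] / 29575 = +0.008876
∂h/∂y = [195·(+1.4) − 130·(+0.5)] / 29575 = +0.007033
|∇h| = √(0.008876² + 0.007033²) = 0.01132
Seepage velocity v = K·i/n = 330.0 × 0.01132 / 0.31 = 12.05 m/day.
t = 250 / 12.05 = 20.75 days.

21 days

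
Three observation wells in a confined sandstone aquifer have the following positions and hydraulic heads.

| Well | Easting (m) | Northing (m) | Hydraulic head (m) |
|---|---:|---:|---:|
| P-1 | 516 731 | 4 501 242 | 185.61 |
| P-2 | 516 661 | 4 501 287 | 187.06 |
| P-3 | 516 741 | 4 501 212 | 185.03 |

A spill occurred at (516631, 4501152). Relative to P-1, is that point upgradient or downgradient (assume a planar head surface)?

downgradient

With h = a·x + b·y + c and P-1 as origin, the differences give:
  (-70)·a + 45·b = +1.45
  10·a + (-30)·b = -0.58
Eliminate b (×(-30) and ×45, subtract): 1650·a = -17.400 → a = ∂h/∂x = -0.01055
Back-substitute: b = ∂h/∂y = +0.01582.
Head at (516631, 4501152) = 185.61 + (-0.01055)·(-100) + (+0.01582)·(-90) = 185.24 m.
That is lower than the 185.61 m at P-1, so the point is downgradient.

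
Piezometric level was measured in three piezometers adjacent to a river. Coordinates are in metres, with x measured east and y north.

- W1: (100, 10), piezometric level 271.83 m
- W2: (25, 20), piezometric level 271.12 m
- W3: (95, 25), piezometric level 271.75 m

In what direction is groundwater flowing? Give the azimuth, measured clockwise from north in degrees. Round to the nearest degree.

284°

Differences from W1: to W2 (Δx, Δy, Δh) = (-75, 10, -0.71); to W3 = (-5, 15, -0.08).
Determinant of the coordinate differences = (-75)·15 − (-5)·10 = -1075.
∂h/∂x = [(-0.71)·15 − (-0.08)·10] / -1075 = +0.009163
∂h/∂y = [(-75)·(-0.08) − (-5)·(-0.71)] / -1075 = -0.002279
Flow direction (−∇h) has components (-0.009163 E, +0.002279 N).
Azimuth = atan2(E, N) = atan2(-0.009163, +0.002279) = 284.0° ≈ 284°.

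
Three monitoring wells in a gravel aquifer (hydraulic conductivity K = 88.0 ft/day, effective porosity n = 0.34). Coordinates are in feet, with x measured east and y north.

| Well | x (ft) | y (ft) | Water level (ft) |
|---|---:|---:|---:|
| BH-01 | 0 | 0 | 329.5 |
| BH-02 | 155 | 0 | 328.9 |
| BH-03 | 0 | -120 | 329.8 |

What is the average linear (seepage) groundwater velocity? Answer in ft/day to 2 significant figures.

∂h/∂x = (328.9 − 329.5) / (155 − 0) = -0.003871
∂h/∂y = (329.8 − 329.5) / (-120 − 0) = -0.002500
|∇h| = √(-0.003871² + -0.002500²) = 0.004608
Seepage velocity v = K·i/n = 88.0 × 0.004608 / 0.34 = 1.193 ft/day.

1.2 ft/day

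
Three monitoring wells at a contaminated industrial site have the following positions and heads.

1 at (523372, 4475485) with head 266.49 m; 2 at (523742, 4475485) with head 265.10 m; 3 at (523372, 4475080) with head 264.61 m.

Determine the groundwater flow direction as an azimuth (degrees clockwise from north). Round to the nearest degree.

141°

∂h/∂x = (265.10 − 266.49) / (523742 − 523372) = -0.003757
∂h/∂y = (264.61 − 266.49) / (4475080 − 4475485) = +0.004642
Flow direction (−∇h) has components (+0.003757 E, -0.004642 N).
Azimuth = atan2(E, N) = atan2(+0.003757, -0.004642) = 141.0° ≈ 141°.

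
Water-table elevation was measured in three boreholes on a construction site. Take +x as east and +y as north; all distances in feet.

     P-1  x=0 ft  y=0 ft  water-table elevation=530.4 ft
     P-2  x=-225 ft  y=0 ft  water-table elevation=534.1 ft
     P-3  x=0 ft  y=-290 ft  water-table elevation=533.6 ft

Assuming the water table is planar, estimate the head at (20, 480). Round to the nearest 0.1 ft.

524.8 ft

∂h/∂x = (534.1 − 530.4) / (-225 − 0) = -0.01644
∂h/∂y = (533.6 − 530.4) / (-290 − 0) = -0.01103
h(20, 480) = 530.4 + (-0.01644)·(20) + (-0.01103)·(480) = 530.4 -0.329 -5.297 = 524.775 ft.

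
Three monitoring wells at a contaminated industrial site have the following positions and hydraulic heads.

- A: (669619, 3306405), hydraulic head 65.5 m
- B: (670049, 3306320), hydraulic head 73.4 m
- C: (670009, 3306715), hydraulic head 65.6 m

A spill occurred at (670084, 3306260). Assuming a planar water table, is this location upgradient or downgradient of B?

upgradient

Taking A as reference: B−A = (430, -85, +7.9); C−A = (390, 310, +0.1).
Determinant of the coordinate differences = 430·310 − 390·(-85) = 166450.
∂h/∂x = [(+7.9)·310 − (+0.1)·(-85)] / 166450 = +0.01476
∂h/∂y = [430·(+0.1) − 390·(+7.9)] / 166450 = -0.01825
Head at (670084, 3306260) = 65.5 + (+0.01476)·(465) + (-0.01825)·(-145) = 75.01 m.
That is higher than the 73.4 m at B, so the point is upgradient.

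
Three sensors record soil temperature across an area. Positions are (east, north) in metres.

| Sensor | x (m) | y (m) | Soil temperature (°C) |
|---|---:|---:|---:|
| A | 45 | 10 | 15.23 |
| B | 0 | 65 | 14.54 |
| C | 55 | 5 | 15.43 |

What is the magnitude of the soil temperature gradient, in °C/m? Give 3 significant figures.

0.0241 °C/m

With T = a·x + b·y + c and A as origin, the differences give:
  (-45)·a + 55·b = -0.69
  10·a + (-5)·b = +0.20
Eliminate b (×(-5) and ×55, subtract): -325·a = -7.550 → a = ∂T/∂x = +0.02323
Back-substitute: b = ∂T/∂y = +0.006462.
|∇f| = √(0.02323² + 0.006462²) = 0.02411 °C/m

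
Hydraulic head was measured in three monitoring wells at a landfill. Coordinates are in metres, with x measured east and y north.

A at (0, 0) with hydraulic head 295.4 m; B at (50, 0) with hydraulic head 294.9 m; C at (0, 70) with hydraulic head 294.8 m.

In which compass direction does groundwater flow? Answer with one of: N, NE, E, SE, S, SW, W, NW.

NE

∂h/∂x = (294.9 − 295.4) / (50 − 0) = -0.01000
∂h/∂y = (294.8 − 295.4) / (70 − 0) = -0.008571
Flow = −∇h = (+0.01000 east, +0.008571 north), which points northeast.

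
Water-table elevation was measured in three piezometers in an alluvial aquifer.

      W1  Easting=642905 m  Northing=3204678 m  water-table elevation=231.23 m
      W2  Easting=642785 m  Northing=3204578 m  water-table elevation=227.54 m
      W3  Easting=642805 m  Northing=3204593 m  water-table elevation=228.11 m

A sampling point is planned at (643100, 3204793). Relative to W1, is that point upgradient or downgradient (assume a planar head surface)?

Taking W1 as reference: W2−W1 = (-120, -100, -3.69); W3−W1 = (-100, -85, -3.12).
Determinant of the coordinate differences = (-120)·(-85) − (-100)·(-100) = 200.
∂h/∂x = [(-3.69)·(-85) − (-3.12)·(-100)] / 200 = +0.008250
∂h/∂y = [(-120)·(-3.12) − (-100)·(-3.69)] / 200 = +0.02700
Head at (643100, 3204793) = 231.23 + (+0.008250)·(195) + (+0.02700)·(115) = 235.94 m.
That is higher than the 231.23 m at W1, so the point is upgradient.

upgradient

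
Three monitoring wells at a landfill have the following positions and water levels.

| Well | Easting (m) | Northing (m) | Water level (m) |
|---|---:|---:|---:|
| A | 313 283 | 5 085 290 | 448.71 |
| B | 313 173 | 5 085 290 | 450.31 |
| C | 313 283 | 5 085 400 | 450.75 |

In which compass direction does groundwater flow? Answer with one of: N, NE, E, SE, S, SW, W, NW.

∂h/∂x = (450.31 − 448.71) / (313173 − 313283) = -0.01455
∂h/∂y = (450.75 − 448.71) / (5085400 − 5085290) = +0.01855
Flow = −∇h = (+0.01455 east, -0.01855 north), which points southeast.

SE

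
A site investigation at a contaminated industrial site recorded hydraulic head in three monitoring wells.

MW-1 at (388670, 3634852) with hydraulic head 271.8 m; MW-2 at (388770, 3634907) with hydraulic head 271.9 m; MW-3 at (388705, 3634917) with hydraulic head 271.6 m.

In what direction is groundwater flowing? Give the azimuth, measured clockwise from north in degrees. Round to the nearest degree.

Differences from MW-1: to MW-2 (Δx, Δy, Δh) = (100, 55, +0.1); to MW-3 = (35, 65, -0.2).
Solve a·Δx + b·Δy = Δh: det = 100·65 − 35·55 = 4575.
∂h/∂x = [(+0.1)·65 − (-0.2)·55] / 4575 = +0.003825
∂h/∂y = [100·(-0.2) − 35·(+0.1)] / 4575 = -0.005137
Flow direction (−∇h) has components (-0.003825 E, +0.005137 N).
Azimuth = atan2(E, N) = atan2(-0.003825, +0.005137) = 323.3° ≈ 323°.

323°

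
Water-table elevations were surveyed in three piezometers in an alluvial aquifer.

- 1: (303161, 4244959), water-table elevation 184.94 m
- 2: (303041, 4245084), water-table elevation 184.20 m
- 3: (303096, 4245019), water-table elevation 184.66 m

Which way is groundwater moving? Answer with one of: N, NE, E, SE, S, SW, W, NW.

NE

Taking 1 as reference: 2−1 = (-120, 125, -0.74); 3−1 = (-65, 60, -0.28).
Determinant of the coordinate differences = (-120)·60 − (-65)·125 = 925.
∂h/∂x = [(-0.74)·60 − (-0.28)·125] / 925 = -0.01016
∂h/∂y = [(-120)·(-0.28) − (-65)·(-0.74)] / 925 = -0.01568
Flow = −∇h = (+0.01016 east, +0.01568 north), which points northeast.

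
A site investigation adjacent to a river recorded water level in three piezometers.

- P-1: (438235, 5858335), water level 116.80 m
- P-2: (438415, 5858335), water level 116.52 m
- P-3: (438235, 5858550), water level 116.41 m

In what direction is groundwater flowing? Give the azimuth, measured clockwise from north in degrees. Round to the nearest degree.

041°

∂h/∂x = (116.52 − 116.80) / (438415 − 438235) = -0.001556
∂h/∂y = (116.41 − 116.80) / (5858550 − 5858335) = -0.001814
Flow direction (−∇h) has components (+0.001556 E, +0.001814 N).
Azimuth = atan2(E, N) = atan2(+0.001556, +0.001814) = 40.6° ≈ 041°.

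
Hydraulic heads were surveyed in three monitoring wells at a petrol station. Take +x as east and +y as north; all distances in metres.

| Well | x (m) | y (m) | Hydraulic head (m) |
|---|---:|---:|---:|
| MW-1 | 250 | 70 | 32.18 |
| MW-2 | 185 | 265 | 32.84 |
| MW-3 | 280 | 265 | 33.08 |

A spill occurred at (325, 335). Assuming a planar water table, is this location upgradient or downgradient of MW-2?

upgradient

Taking MW-1 as reference: MW-2−MW-1 = (-65, 195, +0.66); MW-3−MW-1 = (30, 195, +0.90).
Determinant of the coordinate differences = (-65)·195 − 30·195 = -18525.
∂h/∂x = [(+0.66)·195 − (+0.90)·195] / -18525 = +0.002526
∂h/∂y = [(-65)·(+0.90) − 30·(+0.66)] / -18525 = +0.004227
Head at (325, 335) = 32.18 + (+0.002526)·(75) + (+0.004227)·(265) = 33.49 m.
That is higher than the 32.84 m at MW-2, so the point is upgradient.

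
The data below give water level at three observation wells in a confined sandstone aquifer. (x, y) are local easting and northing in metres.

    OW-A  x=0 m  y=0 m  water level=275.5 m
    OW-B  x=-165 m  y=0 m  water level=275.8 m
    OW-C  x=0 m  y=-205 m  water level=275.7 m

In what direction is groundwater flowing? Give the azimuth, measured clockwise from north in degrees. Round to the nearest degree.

062°

∂h/∂x = (275.8 − 275.5) / (-165 − 0) = -0.001818
∂h/∂y = (275.7 − 275.5) / (-205 − 0) = -0.0009756
Flow direction (−∇h) has components (+0.001818 E, +0.0009756 N).
Azimuth = atan2(E, N) = atan2(+0.001818, +0.0009756) = 61.8° ≈ 062°.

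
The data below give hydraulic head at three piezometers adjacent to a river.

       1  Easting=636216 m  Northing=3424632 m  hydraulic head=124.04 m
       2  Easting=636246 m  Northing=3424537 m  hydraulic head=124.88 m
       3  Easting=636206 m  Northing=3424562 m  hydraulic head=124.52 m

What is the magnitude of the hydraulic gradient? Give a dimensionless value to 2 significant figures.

0.0086

Differences from 1: to 2 (Δx, Δy, Δh) = (30, -95, +0.84); to 3 = (-10, -70, +0.48).
Determinant of the coordinate differences = 30·(-70) − (-10)·(-95) = -3050.
∂h/∂x = [(+0.84)·(-70) − (+0.48)·(-95)] / -3050 = +0.004328
∂h/∂y = [30·(+0.48) − (-10)·(+0.84)] / -3050 = -0.007475
|∇h| = √(0.004328² + -0.007475²) = 0.008638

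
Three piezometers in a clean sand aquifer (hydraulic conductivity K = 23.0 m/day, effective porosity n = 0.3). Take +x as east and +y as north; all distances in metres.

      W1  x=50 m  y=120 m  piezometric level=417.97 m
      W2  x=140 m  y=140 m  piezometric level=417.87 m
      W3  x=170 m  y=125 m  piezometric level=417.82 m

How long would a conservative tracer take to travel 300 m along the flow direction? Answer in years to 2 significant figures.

With h = a·x + b·y + c and W1 as origin, the differences give:
  90·a + 20·b = -0.10
  120·a + 5·b = -0.15
Eliminate b (×5 and ×20, subtract): -1950·a = 2.500 → a = ∂h/∂x = -0.001282
Back-substitute: b = ∂h/∂y = +0.0007692.
|∇h| = √(-0.001282² + 0.0007692²) = 0.001495
Seepage velocity v = K·i/n = 23.0 × 0.001495 / 0.3 = 0.1146 m/day.
t = 300 / 0.1146 = 2618 days = 7.17 years.

7.2 years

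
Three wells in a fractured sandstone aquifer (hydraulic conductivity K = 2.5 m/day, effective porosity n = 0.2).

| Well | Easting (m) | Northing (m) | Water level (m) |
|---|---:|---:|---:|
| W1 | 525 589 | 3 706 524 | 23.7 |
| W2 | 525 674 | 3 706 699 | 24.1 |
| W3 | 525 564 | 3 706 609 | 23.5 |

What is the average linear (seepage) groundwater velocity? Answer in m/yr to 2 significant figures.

Three-point gradient (reference W1): Δ to W2 = (85, 175, +0.4), Δ to W3 = (-25, 85, -0.2).
∂h/∂x = +0.005948, ∂h/∂y = -0.0006034 (det = 11600).
|∇h| = √(0.005948² + -0.0006034²) = 0.005979
Seepage velocity v = K·i/n = 2.5 × 0.005979 / 0.2 = 0.07474 m/day = 27.3 m/yr.

27 m/yr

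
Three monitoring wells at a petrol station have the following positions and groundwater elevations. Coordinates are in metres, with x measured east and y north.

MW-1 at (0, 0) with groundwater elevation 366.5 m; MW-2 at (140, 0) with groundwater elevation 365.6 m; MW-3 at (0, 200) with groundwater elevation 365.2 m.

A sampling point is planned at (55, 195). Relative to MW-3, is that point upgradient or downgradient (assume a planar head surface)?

∂h/∂x = (365.6 − 366.5) / (140 − 0) = -0.006429
∂h/∂y = (365.2 − 366.5) / (200 − 0) = -0.006500
Head at (55, 195) = 366.5 + (-0.006429)·(55) + (-0.006500)·(195) = 364.88 m.
That is lower than the 365.2 m at MW-3, so the point is downgradient.

downgradient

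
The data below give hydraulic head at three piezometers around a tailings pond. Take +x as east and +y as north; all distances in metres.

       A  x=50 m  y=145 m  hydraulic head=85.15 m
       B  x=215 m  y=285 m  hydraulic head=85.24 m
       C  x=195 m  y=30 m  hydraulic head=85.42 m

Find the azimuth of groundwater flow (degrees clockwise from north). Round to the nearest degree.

303°

Differences from A: to B (Δx, Δy, Δh) = (165, 140, +0.09); to C = (145, -115, +0.27).
Solve a·Δx + b·Δy = Δh: det = 165·(-115) − 145·140 = -39275.
∂h/∂x = [(+0.09)·(-115) − (+0.27)·140] / -39275 = +0.001226
∂h/∂y = [165·(+0.27) − 145·(+0.09)] / -39275 = -0.0008020
Flow direction (−∇h) has components (-0.001226 E, +0.0008020 N).
Azimuth = atan2(E, N) = atan2(-0.001226, +0.0008020) = 303.2° ≈ 303°.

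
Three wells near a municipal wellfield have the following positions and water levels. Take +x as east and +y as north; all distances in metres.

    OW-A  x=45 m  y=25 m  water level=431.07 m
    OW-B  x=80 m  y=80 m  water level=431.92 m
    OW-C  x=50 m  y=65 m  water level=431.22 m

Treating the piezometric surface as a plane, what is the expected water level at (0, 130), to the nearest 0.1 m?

Three-point gradient (reference OW-A): Δ to OW-B = (35, 55, +0.85), Δ to OW-C = (5, 40, +0.15).
∂h/∂x = +0.02289, ∂h/∂y = +0.0008889 (det = 1125).
h(0, 130) = 431.07 + (+0.02289)·(-45) + (+0.0008889)·(105) = 431.07 -1.030 +0.093 = 430.133 m.

430.1 m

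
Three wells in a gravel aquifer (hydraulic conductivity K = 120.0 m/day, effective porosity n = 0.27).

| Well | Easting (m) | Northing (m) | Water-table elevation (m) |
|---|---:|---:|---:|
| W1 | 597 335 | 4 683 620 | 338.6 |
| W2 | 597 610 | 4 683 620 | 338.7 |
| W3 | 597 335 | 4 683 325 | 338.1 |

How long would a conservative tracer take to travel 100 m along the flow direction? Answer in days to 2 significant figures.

∂h/∂x = (338.7 − 338.6) / (597610 − 597335) = +0.0003636
∂h/∂y = (338.1 − 338.6) / (4683325 − 4683620) = +0.001695
|∇h| = √(0.0003636² + 0.001695²) = 0.001734
Seepage velocity v = K·i/n = 120.0 × 0.001734 / 0.27 = 0.7707 m/day.
t = 100 / 0.7707 = 129.8 days.

130 days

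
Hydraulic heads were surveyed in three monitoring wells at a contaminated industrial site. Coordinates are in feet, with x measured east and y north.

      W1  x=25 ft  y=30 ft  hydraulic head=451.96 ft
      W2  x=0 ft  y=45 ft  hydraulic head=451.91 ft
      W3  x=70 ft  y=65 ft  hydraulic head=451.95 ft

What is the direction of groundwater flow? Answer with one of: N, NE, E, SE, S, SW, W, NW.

Differences from W1: to W2 (Δx, Δy, Δh) = (-25, 15, -0.05); to W3 = (45, 35, -0.01).
Solve a·Δx + b·Δy = Δh: det = (-25)·35 − 45·15 = -1550.
∂h/∂x = [(-0.05)·35 − (-0.01)·15] / -1550 = +0.001032
∂h/∂y = [(-25)·(-0.01) − 45·(-0.05)] / -1550 = -0.001613
Flow = −∇h = (-0.001032 east, +0.001613 north), which points northwest.

NW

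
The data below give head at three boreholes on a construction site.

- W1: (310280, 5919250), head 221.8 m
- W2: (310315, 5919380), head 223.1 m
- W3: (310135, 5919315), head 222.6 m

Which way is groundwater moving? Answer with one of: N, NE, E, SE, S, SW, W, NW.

Three-point gradient (reference W1): Δ to W2 = (35, 130, +1.3), Δ to W3 = (-145, 65, +0.8).
∂h/∂x = -0.0009231, ∂h/∂y = +0.01025 (det = 21125).
Flow = −∇h = (+0.0009231 east, -0.01025 north), which points south.

S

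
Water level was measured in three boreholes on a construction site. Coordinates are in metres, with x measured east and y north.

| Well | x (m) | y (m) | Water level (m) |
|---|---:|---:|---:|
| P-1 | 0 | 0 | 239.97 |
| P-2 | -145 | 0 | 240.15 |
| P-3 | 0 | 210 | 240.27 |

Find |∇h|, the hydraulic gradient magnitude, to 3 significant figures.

0.00189

∂h/∂x = (240.15 − 239.97) / (-145 − 0) = -0.001241
∂h/∂y = (240.27 − 239.97) / (210 − 0) = +0.001429
|∇h| = √(-0.001241² + 0.001429²) = 0.001893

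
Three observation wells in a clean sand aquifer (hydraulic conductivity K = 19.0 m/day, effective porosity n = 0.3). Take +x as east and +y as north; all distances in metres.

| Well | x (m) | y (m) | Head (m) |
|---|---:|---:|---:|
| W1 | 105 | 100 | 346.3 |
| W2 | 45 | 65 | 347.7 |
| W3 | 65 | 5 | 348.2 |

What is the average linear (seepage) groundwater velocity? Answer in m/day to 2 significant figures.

Differences from W1: to W2 (Δx, Δy, Δh) = (-60, -35, +1.4); to W3 = (-40, -95, +1.9).
Determinant of the coordinate differences = (-60)·(-95) − (-40)·(-35) = 4300.
∂h/∂x = [(+1.4)·(-95) − (+1.9)·(-35)] / 4300 = -0.01547
∂h/∂y = [(-60)·(+1.9) − (-40)·(+1.4)] / 4300 = -0.01349
|∇h| = √(-0.01547² + -0.01349²) = 0.02053
Seepage velocity v = K·i/n = 19.0 × 0.02053 / 0.3 = 1.3 m/day.

1.3 m/day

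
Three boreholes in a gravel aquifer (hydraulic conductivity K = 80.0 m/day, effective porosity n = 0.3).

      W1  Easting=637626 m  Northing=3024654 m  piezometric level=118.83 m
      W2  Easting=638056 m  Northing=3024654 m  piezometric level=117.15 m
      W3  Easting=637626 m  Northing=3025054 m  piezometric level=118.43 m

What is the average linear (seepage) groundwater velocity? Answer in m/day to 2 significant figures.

∂h/∂x = (117.15 − 118.83) / (638056 − 637626) = -0.003907
∂h/∂y = (118.43 − 118.83) / (3025054 − 3024654) = -0.0010000
|∇h| = √(-0.003907² + -0.0010000²) = 0.004033
Seepage velocity v = K·i/n = 80.0 × 0.004033 / 0.3 = 1.075 m/day.

1.1 m/day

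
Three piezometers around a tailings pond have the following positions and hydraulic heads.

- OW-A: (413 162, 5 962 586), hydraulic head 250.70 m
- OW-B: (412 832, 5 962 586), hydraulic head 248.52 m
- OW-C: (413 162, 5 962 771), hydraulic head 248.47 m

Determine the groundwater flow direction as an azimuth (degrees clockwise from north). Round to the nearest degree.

∂h/∂x = (248.52 − 250.70) / (412832 − 413162) = +0.006606
∂h/∂y = (248.47 − 250.70) / (5962771 − 5962586) = -0.01205
Flow direction (−∇h) has components (-0.006606 E, +0.01205 N).
Azimuth = atan2(E, N) = atan2(-0.006606, +0.01205) = 331.3° ≈ 331°.

331°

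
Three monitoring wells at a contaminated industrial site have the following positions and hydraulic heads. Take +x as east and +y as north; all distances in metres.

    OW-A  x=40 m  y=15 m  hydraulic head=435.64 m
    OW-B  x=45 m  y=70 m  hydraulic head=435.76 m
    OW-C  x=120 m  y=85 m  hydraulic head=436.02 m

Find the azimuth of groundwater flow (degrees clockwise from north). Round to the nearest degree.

Differences from OW-A: to OW-B (Δx, Δy, Δh) = (5, 55, +0.12); to OW-C = (80, 70, +0.38).
Determinant of the coordinate differences = 5·70 − 80·55 = -4050.
∂h/∂x = [(+0.12)·70 − (+0.38)·55] / -4050 = +0.003086
∂h/∂y = [5·(+0.38) − 80·(+0.12)] / -4050 = +0.001901
Flow direction (−∇h) has components (-0.003086 E, -0.001901 N).
Azimuth = atan2(E, N) = atan2(-0.003086, -0.001901) = 238.4° ≈ 238°.

238°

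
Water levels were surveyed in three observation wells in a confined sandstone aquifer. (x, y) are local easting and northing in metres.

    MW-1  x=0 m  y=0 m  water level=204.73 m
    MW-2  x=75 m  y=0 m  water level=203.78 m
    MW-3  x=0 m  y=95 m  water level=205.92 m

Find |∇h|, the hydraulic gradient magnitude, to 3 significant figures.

0.0178

∂h/∂x = (203.78 − 204.73) / (75 − 0) = -0.01267
∂h/∂y = (205.92 − 204.73) / (95 − 0) = +0.01253
|∇h| = √(-0.01267² + 0.01253²) = 0.01782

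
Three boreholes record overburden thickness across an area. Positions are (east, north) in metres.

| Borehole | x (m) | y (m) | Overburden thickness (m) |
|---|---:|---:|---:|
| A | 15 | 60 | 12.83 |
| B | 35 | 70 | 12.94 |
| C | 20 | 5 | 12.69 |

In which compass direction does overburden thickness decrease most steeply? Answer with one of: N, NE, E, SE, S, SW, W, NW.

Taking A as reference: B−A = (20, 10, +0.11); C−A = (5, -55, -0.14).
Determinant of the coordinate differences = 20·(-55) − 5·10 = -1150.
∂d/∂x = [(+0.11)·(-55) − (-0.14)·10] / -1150 = +0.004043
∂d/∂y = [20·(-0.14) − 5·(+0.11)] / -1150 = +0.002913
Steepest decrease is along −∇f = (-0.004043 E, -0.002913 N) → southwest.

SW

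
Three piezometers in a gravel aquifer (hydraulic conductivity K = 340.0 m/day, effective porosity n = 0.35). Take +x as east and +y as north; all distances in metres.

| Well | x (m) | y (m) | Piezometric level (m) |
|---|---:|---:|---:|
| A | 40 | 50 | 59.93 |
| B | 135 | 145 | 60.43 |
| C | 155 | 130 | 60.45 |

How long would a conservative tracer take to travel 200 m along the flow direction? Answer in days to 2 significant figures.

Taking A as reference: B−A = (95, 95, +0.50); C−A = (115, 80, +0.52).
Determinant of the coordinate differences = 95·80 − 115·95 = -3325.
∂h/∂x = [(+0.50)·80 − (+0.52)·95] / -3325 = +0.002827
∂h/∂y = [95·(+0.52) − 115·(+0.50)] / -3325 = +0.002436
|∇h| = √(0.002827² + 0.002436²) = 0.003732
Seepage velocity v = K·i/n = 340.0 × 0.003732 / 0.35 = 3.625 m/day.
t = 200 / 3.625 = 55.17 days.

55 days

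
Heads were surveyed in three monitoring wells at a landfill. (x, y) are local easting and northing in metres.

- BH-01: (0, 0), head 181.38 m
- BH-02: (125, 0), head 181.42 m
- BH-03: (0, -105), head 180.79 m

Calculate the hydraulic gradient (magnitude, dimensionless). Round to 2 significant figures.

0.0056

∂h/∂x = (181.42 − 181.38) / (125 − 0) = +0.0003200
∂h/∂y = (180.79 − 181.38) / (-105 − 0) = +0.005619
|∇h| = √(0.0003200² + 0.005619²) = 0.005628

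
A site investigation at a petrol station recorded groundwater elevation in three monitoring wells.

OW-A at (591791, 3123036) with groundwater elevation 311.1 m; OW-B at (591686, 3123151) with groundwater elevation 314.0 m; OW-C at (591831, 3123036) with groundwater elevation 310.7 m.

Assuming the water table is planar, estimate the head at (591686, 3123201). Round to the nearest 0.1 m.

314.8 m

With h = a·x + b·y + c and OW-A as origin, the differences give:
  (-105)·a + 115·b = +2.9
  40·a + 0·b = -0.4
Eliminate b (×0 and ×115, subtract): -4600·a = 46.00 → a = ∂h/∂x = -0.01000
Back-substitute: b = ∂h/∂y = +0.01609.
h(591686, 3123201) = 311.1 + (-0.01000)·(-105) + (+0.01609)·(165) = 311.1 +1.050 +2.654 = 314.804 m.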